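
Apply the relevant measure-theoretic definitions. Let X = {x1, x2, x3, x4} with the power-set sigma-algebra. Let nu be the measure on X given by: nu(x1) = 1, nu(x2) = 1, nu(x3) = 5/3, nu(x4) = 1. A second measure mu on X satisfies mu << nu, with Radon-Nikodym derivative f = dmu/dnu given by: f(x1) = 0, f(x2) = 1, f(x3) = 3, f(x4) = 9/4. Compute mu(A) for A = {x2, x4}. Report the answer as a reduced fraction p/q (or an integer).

By the defining property of the Radon-Nikodym derivative, for every measurable set A,
  mu(A) = integral_A f dnu.
Since nu is a discrete measure concentrated on the atoms of X, the integral over A reduces to the sum
  mu(A) = sum_{x in A} f(x) * nu({x}).
Computing each term:
  x2: f(x2) * nu(x2) = 1 * 1 = 1.
  x4: f(x4) * nu(x4) = 9/4 * 1 = 9/4.
Summing: mu(A) = 1 + 9/4 = 13/4.

13/4


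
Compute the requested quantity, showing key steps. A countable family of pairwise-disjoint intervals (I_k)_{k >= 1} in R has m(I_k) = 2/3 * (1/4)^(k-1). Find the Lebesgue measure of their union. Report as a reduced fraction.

By countable additivity of the Lebesgue measure on pairwise disjoint measurable sets,
  m(union_{k >= 1} I_k) = sum_{k >= 1} m(I_k) = sum_{k >= 1} a * r^(k-1),
  with a = 2/3 and r = 1/4.
Since 0 < r = 1/4 < 1, the geometric series converges:
  sum_{k >= 1} a * r^(k-1) = a / (1 - r).
  = 2/3 / (1 - 1/4)
  = 2/3 / (3/4)
  = 8/9.

8/9


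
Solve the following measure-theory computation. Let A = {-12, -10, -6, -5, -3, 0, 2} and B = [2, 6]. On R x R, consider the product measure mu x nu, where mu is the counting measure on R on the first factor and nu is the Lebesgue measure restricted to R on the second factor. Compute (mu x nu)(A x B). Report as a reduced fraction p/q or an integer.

For a measurable rectangle A x B, the product measure satisfies
  (mu x nu)(A x B) = mu(A) * nu(B).
  mu(A) = 7.
  nu(B) = 4.
  (mu x nu)(A x B) = 7 * 4 = 28.

28


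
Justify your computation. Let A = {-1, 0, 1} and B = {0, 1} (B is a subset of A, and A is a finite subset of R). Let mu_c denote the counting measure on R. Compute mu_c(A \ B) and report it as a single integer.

Counting measure assigns mu_c(E) = |E| (number of elements) when E is finite. For B subset A, A \ B is the set of elements of A not in B, so |A \ B| = |A| - |B|.
|A| = 3, |B| = 2, so mu_c(A \ B) = 3 - 2 = 1.

1


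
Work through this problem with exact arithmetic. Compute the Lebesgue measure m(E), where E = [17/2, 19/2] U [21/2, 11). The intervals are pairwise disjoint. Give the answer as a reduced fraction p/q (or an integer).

For pairwise disjoint intervals, m(union_i I_i) = sum_i m(I_i),
and m is invariant under swapping open/closed endpoints (single points have measure 0).
So m(E) = sum_i (b_i - a_i).
  I_1 has length 19/2 - 17/2 = 1.
  I_2 has length 11 - 21/2 = 1/2.
Summing:
  m(E) = 1 + 1/2 = 3/2.

3/2


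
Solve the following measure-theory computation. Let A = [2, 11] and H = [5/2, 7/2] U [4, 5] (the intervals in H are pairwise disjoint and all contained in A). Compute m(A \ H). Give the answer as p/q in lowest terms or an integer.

The ambient interval has length m(A) = 11 - 2 = 9.
Since the holes are disjoint and sit inside A, by finite additivity
  m(H) = sum_i (b_i - a_i), and m(A \ H) = m(A) - m(H).
Computing the hole measures:
  m(H_1) = 7/2 - 5/2 = 1.
  m(H_2) = 5 - 4 = 1.
Summed: m(H) = 1 + 1 = 2.
So m(A \ H) = 9 - 2 = 7.

7


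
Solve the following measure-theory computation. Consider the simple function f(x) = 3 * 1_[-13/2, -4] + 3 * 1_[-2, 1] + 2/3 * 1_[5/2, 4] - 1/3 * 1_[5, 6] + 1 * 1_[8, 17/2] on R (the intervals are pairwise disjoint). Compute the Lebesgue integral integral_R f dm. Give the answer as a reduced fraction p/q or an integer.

For a simple function f = sum_i c_i * 1_{A_i} with disjoint A_i,
  integral f dm = sum_i c_i * m(A_i).
Lengths of the A_i:
  m(A_1) = -4 - (-13/2) = 5/2.
  m(A_2) = 1 - (-2) = 3.
  m(A_3) = 4 - 5/2 = 3/2.
  m(A_4) = 6 - 5 = 1.
  m(A_5) = 17/2 - 8 = 1/2.
Contributions c_i * m(A_i):
  (3) * (5/2) = 15/2.
  (3) * (3) = 9.
  (2/3) * (3/2) = 1.
  (-1/3) * (1) = -1/3.
  (1) * (1/2) = 1/2.
Total: 15/2 + 9 + 1 - 1/3 + 1/2 = 53/3.

53/3


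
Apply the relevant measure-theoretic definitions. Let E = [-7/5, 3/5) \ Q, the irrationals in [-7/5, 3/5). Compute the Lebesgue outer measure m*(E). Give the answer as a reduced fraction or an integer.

The interval I = [-7/5, 3/5) has m(I) = 3/5 - (-7/5) = 2 (endpoints are measure-zero, so open/closed/half-open agree). Write I = (I cap Q) u (I \ Q). The rationals in I are countable, so m*(I cap Q) = 0 (cover each rational by intervals whose total length is arbitrarily small). By countable subadditivity m*(I) <= m*(I cap Q) + m*(I \ Q), hence m*(I \ Q) >= m(I) = 2. The reverse inequality m*(I \ Q) <= m*(I) = 2 is trivial since (I \ Q) is a subset of I. Therefore m*(I \ Q) = 2.

2


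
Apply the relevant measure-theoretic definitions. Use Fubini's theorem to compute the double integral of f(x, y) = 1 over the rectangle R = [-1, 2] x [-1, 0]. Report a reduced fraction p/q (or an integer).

f(x, y) is a tensor product of a function of x and a function of y, and both factors are bounded continuous (hence Lebesgue integrable) on the rectangle, so Fubini's theorem applies:
  integral_R f d(m x m) = (integral_a1^b1 1 dx) * (integral_a2^b2 1 dy).
Inner integral in x: integral_{-1}^{2} 1 dx = (2^1 - (-1)^1)/1
  = 3.
Inner integral in y: integral_{-1}^{0} 1 dy = (0^1 - (-1)^1)/1
  = 1.
Product: (3) * (1) = 3.

3


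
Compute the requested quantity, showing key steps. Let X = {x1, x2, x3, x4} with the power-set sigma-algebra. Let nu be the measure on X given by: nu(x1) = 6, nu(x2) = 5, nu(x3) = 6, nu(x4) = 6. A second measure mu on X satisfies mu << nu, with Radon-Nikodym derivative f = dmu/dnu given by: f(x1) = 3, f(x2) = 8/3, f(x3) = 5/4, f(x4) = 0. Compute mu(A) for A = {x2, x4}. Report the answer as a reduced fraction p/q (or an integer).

By the defining property of the Radon-Nikodym derivative, for every measurable set A,
  mu(A) = integral_A f dnu.
Since nu is a discrete measure concentrated on the atoms of X, the integral over A reduces to the sum
  mu(A) = sum_{x in A} f(x) * nu({x}).
Computing each term:
  x2: f(x2) * nu(x2) = 8/3 * 5 = 40/3.
  x4: f(x4) * nu(x4) = 0 * 6 = 0.
Summing: mu(A) = 40/3 + 0 = 40/3.

40/3


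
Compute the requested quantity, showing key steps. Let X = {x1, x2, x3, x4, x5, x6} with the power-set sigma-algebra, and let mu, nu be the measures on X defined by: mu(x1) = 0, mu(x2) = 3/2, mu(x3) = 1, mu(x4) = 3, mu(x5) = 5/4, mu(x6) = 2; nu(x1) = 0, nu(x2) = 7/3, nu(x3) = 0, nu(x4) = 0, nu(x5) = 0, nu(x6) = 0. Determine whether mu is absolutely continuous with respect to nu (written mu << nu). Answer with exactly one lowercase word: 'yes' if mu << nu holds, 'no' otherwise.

mu << nu means: every nu-null measurable set is also mu-null; equivalently, for every atom x, if nu({x}) = 0 then mu({x}) = 0.
Checking each atom:
  x1: nu = 0, mu = 0 -> consistent with mu << nu.
  x2: nu = 7/3 > 0 -> no constraint.
  x3: nu = 0, mu = 1 > 0 -> violates mu << nu.
  x4: nu = 0, mu = 3 > 0 -> violates mu << nu.
  x5: nu = 0, mu = 5/4 > 0 -> violates mu << nu.
  x6: nu = 0, mu = 2 > 0 -> violates mu << nu.
The atom(s) x3, x4, x5, x6 violate the condition (nu = 0 but mu > 0). Therefore mu is NOT absolutely continuous w.r.t. nu.

no


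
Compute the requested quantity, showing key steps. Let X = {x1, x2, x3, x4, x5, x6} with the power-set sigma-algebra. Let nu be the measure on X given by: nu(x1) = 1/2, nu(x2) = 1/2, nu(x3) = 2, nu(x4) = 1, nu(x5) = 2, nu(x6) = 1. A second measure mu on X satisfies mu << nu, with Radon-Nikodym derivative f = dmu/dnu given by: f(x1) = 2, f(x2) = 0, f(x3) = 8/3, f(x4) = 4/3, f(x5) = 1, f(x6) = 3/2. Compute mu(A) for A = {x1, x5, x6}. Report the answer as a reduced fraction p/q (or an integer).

By the defining property of the Radon-Nikodym derivative, for every measurable set A,
  mu(A) = integral_A f dnu.
Since nu is a discrete measure concentrated on the atoms of X, the integral over A reduces to the sum
  mu(A) = sum_{x in A} f(x) * nu({x}).
Computing each term:
  x1: f(x1) * nu(x1) = 2 * 1/2 = 1.
  x5: f(x5) * nu(x5) = 1 * 2 = 2.
  x6: f(x6) * nu(x6) = 3/2 * 1 = 3/2.
Summing: mu(A) = 1 + 2 + 3/2 = 9/2.

9/2


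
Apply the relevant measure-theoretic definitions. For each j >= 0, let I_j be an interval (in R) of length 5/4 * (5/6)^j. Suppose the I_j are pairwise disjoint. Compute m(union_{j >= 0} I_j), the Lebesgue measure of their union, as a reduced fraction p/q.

By countable additivity of the Lebesgue measure on pairwise disjoint measurable sets,
  m(union_{j >= 0} I_j) = sum_{j >= 0} m(I_j) = sum_{j >= 0} a * r^j,
  with a = 5/4 and r = 5/6.
Since 0 < r = 5/6 < 1, the geometric series converges:
  sum_{j >= 0} a * r^j = a / (1 - r).
  = 5/4 / (1 - 5/6)
  = 5/4 / (1/6)
  = 15/2.

15/2


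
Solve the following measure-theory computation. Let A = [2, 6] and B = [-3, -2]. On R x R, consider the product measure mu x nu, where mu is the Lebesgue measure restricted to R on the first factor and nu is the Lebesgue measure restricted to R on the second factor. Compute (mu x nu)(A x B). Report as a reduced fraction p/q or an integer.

For a measurable rectangle A x B, the product measure satisfies
  (mu x nu)(A x B) = mu(A) * nu(B).
  mu(A) = 4.
  nu(B) = 1.
  (mu x nu)(A x B) = 4 * 1 = 4.

4


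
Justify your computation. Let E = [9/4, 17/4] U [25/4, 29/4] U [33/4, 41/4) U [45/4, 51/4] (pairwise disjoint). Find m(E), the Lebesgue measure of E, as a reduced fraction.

For pairwise disjoint intervals, m(union_i I_i) = sum_i m(I_i),
and m is invariant under swapping open/closed endpoints (single points have measure 0).
So m(E) = sum_i (b_i - a_i).
  I_1 has length 17/4 - 9/4 = 2.
  I_2 has length 29/4 - 25/4 = 1.
  I_3 has length 41/4 - 33/4 = 2.
  I_4 has length 51/4 - 45/4 = 3/2.
Summing:
  m(E) = 2 + 1 + 2 + 3/2 = 13/2.

13/2


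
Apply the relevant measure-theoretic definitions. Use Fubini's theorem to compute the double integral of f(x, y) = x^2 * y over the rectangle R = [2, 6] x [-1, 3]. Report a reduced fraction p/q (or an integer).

f(x, y) is a tensor product of a function of x and a function of y, and both factors are bounded continuous (hence Lebesgue integrable) on the rectangle, so Fubini's theorem applies:
  integral_R f d(m x m) = (integral_a1^b1 x^2 dx) * (integral_a2^b2 y dy).
Inner integral in x: integral_{2}^{6} x^2 dx = (6^3 - 2^3)/3
  = 208/3.
Inner integral in y: integral_{-1}^{3} y dy = (3^2 - (-1)^2)/2
  = 4.
Product: (208/3) * (4) = 832/3.

832/3


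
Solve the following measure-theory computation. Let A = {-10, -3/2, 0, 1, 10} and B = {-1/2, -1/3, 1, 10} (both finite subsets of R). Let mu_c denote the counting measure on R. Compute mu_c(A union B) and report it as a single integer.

Counting measure on a finite set equals cardinality. By inclusion-exclusion, |A union B| = |A| + |B| - |A cap B|.
|A| = 5, |B| = 4, |A cap B| = 2.
So mu_c(A union B) = 5 + 4 - 2 = 7.

7


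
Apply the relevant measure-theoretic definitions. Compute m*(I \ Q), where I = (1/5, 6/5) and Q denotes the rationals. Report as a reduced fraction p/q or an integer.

The interval I = (1/5, 6/5) has m(I) = 6/5 - 1/5 = 1 (endpoints are measure-zero, so open/closed/half-open agree). Write I = (I cap Q) u (I \ Q). The rationals in I are countable, so m*(I cap Q) = 0 (cover each rational by intervals whose total length is arbitrarily small). By countable subadditivity m*(I) <= m*(I cap Q) + m*(I \ Q), hence m*(I \ Q) >= m(I) = 1. The reverse inequality m*(I \ Q) <= m*(I) = 1 is trivial since (I \ Q) is a subset of I. Therefore m*(I \ Q) = 1.

1


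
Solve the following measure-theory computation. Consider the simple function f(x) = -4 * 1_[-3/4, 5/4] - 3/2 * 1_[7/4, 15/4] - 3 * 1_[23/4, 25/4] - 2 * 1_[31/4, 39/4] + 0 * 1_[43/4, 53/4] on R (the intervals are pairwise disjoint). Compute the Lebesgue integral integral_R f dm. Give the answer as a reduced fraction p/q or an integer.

For a simple function f = sum_i c_i * 1_{A_i} with disjoint A_i,
  integral f dm = sum_i c_i * m(A_i).
Lengths of the A_i:
  m(A_1) = 5/4 - (-3/4) = 2.
  m(A_2) = 15/4 - 7/4 = 2.
  m(A_3) = 25/4 - 23/4 = 1/2.
  m(A_4) = 39/4 - 31/4 = 2.
  m(A_5) = 53/4 - 43/4 = 5/2.
Contributions c_i * m(A_i):
  (-4) * (2) = -8.
  (-3/2) * (2) = -3.
  (-3) * (1/2) = -3/2.
  (-2) * (2) = -4.
  (0) * (5/2) = 0.
Total: -8 - 3 - 3/2 - 4 + 0 = -33/2.

-33/2


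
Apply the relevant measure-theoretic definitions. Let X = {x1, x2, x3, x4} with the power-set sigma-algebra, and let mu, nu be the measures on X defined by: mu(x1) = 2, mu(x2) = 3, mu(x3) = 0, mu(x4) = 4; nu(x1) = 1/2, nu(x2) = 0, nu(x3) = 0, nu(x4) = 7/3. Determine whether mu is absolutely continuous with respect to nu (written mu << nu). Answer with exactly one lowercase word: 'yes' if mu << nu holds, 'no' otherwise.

mu << nu means: every nu-null measurable set is also mu-null; equivalently, for every atom x, if nu({x}) = 0 then mu({x}) = 0.
Checking each atom:
  x1: nu = 1/2 > 0 -> no constraint.
  x2: nu = 0, mu = 3 > 0 -> violates mu << nu.
  x3: nu = 0, mu = 0 -> consistent with mu << nu.
  x4: nu = 7/3 > 0 -> no constraint.
The atom(s) x2 violate the condition (nu = 0 but mu > 0). Therefore mu is NOT absolutely continuous w.r.t. nu.

no


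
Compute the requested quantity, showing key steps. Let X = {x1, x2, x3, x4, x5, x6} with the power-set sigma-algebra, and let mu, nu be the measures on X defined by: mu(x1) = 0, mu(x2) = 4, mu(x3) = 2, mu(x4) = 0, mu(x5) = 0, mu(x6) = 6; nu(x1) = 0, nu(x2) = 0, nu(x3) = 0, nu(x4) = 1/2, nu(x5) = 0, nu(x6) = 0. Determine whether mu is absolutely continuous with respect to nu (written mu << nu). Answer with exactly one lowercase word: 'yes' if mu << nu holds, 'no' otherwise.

mu << nu means: every nu-null measurable set is also mu-null; equivalently, for every atom x, if nu({x}) = 0 then mu({x}) = 0.
Checking each atom:
  x1: nu = 0, mu = 0 -> consistent with mu << nu.
  x2: nu = 0, mu = 4 > 0 -> violates mu << nu.
  x3: nu = 0, mu = 2 > 0 -> violates mu << nu.
  x4: nu = 1/2 > 0 -> no constraint.
  x5: nu = 0, mu = 0 -> consistent with mu << nu.
  x6: nu = 0, mu = 6 > 0 -> violates mu << nu.
The atom(s) x2, x3, x6 violate the condition (nu = 0 but mu > 0). Therefore mu is NOT absolutely continuous w.r.t. nu.

no


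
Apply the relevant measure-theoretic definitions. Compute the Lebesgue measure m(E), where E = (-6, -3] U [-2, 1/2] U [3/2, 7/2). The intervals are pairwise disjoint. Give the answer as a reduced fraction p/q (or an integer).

For pairwise disjoint intervals, m(union_i I_i) = sum_i m(I_i),
and m is invariant under swapping open/closed endpoints (single points have measure 0).
So m(E) = sum_i (b_i - a_i).
  I_1 has length -3 - (-6) = 3.
  I_2 has length 1/2 - (-2) = 5/2.
  I_3 has length 7/2 - 3/2 = 2.
Summing:
  m(E) = 3 + 5/2 + 2 = 15/2.

15/2


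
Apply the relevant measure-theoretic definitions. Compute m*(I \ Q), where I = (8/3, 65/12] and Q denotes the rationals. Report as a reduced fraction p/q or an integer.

The interval I = (8/3, 65/12] has m(I) = 65/12 - 8/3 = 11/4 (endpoints are measure-zero, so open/closed/half-open agree). Write I = (I cap Q) u (I \ Q). The rationals in I are countable, so m*(I cap Q) = 0 (cover each rational by intervals whose total length is arbitrarily small). By countable subadditivity m*(I) <= m*(I cap Q) + m*(I \ Q), hence m*(I \ Q) >= m(I) = 11/4. The reverse inequality m*(I \ Q) <= m*(I) = 11/4 is trivial since (I \ Q) is a subset of I. Therefore m*(I \ Q) = 11/4.

11/4


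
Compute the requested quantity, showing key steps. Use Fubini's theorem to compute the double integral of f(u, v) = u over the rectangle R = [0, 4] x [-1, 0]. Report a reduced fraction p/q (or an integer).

f(u, v) is a tensor product of a function of u and a function of v, and both factors are bounded continuous (hence Lebesgue integrable) on the rectangle, so Fubini's theorem applies:
  integral_R f d(m x m) = (integral_a1^b1 u du) * (integral_a2^b2 1 dv).
Inner integral in u: integral_{0}^{4} u du = (4^2 - 0^2)/2
  = 8.
Inner integral in v: integral_{-1}^{0} 1 dv = (0^1 - (-1)^1)/1
  = 1.
Product: (8) * (1) = 8.

8


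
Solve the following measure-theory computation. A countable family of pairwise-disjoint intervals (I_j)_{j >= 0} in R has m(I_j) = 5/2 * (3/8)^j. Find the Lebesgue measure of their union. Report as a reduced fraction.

By countable additivity of the Lebesgue measure on pairwise disjoint measurable sets,
  m(union_{j >= 0} I_j) = sum_{j >= 0} m(I_j) = sum_{j >= 0} a * r^j,
  with a = 5/2 and r = 3/8.
Since 0 < r = 3/8 < 1, the geometric series converges:
  sum_{j >= 0} a * r^j = a / (1 - r).
  = 5/2 / (1 - 3/8)
  = 5/2 / (5/8)
  = 4.

4


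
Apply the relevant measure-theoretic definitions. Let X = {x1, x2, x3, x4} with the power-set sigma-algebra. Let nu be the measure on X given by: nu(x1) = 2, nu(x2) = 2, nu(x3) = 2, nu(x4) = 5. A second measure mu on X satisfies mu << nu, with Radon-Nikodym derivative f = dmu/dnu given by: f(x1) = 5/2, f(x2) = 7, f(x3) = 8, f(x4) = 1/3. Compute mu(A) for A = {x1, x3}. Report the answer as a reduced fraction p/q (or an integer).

By the defining property of the Radon-Nikodym derivative, for every measurable set A,
  mu(A) = integral_A f dnu.
Since nu is a discrete measure concentrated on the atoms of X, the integral over A reduces to the sum
  mu(A) = sum_{x in A} f(x) * nu({x}).
Computing each term:
  x1: f(x1) * nu(x1) = 5/2 * 2 = 5.
  x3: f(x3) * nu(x3) = 8 * 2 = 16.
Summing: mu(A) = 5 + 16 = 21.

21


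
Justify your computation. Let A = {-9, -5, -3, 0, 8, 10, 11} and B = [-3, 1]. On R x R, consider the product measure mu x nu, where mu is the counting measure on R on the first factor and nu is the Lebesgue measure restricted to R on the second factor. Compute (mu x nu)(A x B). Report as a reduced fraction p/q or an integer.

For a measurable rectangle A x B, the product measure satisfies
  (mu x nu)(A x B) = mu(A) * nu(B).
  mu(A) = 7.
  nu(B) = 4.
  (mu x nu)(A x B) = 7 * 4 = 28.

28


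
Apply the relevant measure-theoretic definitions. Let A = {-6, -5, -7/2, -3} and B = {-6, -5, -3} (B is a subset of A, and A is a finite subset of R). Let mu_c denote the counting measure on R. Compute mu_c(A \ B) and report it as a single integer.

Counting measure assigns mu_c(E) = |E| (number of elements) when E is finite. For B subset A, A \ B is the set of elements of A not in B, so |A \ B| = |A| - |B|.
|A| = 4, |B| = 3, so mu_c(A \ B) = 4 - 3 = 1.

1


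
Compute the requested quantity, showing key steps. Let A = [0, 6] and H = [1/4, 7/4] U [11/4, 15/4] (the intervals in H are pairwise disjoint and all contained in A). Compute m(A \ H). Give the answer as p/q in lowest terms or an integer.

The ambient interval has length m(A) = 6 - 0 = 6.
Since the holes are disjoint and sit inside A, by finite additivity
  m(H) = sum_i (b_i - a_i), and m(A \ H) = m(A) - m(H).
Computing the hole measures:
  m(H_1) = 7/4 - 1/4 = 3/2.
  m(H_2) = 15/4 - 11/4 = 1.
Summed: m(H) = 3/2 + 1 = 5/2.
So m(A \ H) = 6 - 5/2 = 7/2.

7/2


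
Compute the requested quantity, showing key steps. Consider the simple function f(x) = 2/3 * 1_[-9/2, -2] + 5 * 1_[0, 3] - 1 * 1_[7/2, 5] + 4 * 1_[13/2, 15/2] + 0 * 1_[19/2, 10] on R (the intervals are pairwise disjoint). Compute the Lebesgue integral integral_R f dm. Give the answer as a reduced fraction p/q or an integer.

For a simple function f = sum_i c_i * 1_{A_i} with disjoint A_i,
  integral f dm = sum_i c_i * m(A_i).
Lengths of the A_i:
  m(A_1) = -2 - (-9/2) = 5/2.
  m(A_2) = 3 - 0 = 3.
  m(A_3) = 5 - 7/2 = 3/2.
  m(A_4) = 15/2 - 13/2 = 1.
  m(A_5) = 10 - 19/2 = 1/2.
Contributions c_i * m(A_i):
  (2/3) * (5/2) = 5/3.
  (5) * (3) = 15.
  (-1) * (3/2) = -3/2.
  (4) * (1) = 4.
  (0) * (1/2) = 0.
Total: 5/3 + 15 - 3/2 + 4 + 0 = 115/6.

115/6


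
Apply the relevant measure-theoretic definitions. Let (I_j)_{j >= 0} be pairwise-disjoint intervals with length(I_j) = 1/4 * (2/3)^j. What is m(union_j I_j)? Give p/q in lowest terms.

By countable additivity of the Lebesgue measure on pairwise disjoint measurable sets,
  m(union_{j >= 0} I_j) = sum_{j >= 0} m(I_j) = sum_{j >= 0} a * r^j,
  with a = 1/4 and r = 2/3.
Since 0 < r = 2/3 < 1, the geometric series converges:
  sum_{j >= 0} a * r^j = a / (1 - r).
  = 1/4 / (1 - 2/3)
  = 1/4 / (1/3)
  = 3/4.

3/4


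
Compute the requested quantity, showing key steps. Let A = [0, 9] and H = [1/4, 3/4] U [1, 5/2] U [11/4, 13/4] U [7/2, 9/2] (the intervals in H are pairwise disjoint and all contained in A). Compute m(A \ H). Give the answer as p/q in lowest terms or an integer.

The ambient interval has length m(A) = 9 - 0 = 9.
Since the holes are disjoint and sit inside A, by finite additivity
  m(H) = sum_i (b_i - a_i), and m(A \ H) = m(A) - m(H).
Computing the hole measures:
  m(H_1) = 3/4 - 1/4 = 1/2.
  m(H_2) = 5/2 - 1 = 3/2.
  m(H_3) = 13/4 - 11/4 = 1/2.
  m(H_4) = 9/2 - 7/2 = 1.
Summed: m(H) = 1/2 + 3/2 + 1/2 + 1 = 7/2.
So m(A \ H) = 9 - 7/2 = 11/2.

11/2


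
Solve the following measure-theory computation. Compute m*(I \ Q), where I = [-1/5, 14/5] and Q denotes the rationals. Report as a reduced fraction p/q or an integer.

The interval I = [-1/5, 14/5] has m(I) = 14/5 - (-1/5) = 3 (endpoints are measure-zero, so open/closed/half-open agree). Write I = (I cap Q) u (I \ Q). The rationals in I are countable, so m*(I cap Q) = 0 (cover each rational by intervals whose total length is arbitrarily small). By countable subadditivity m*(I) <= m*(I cap Q) + m*(I \ Q), hence m*(I \ Q) >= m(I) = 3. The reverse inequality m*(I \ Q) <= m*(I) = 3 is trivial since (I \ Q) is a subset of I. Therefore m*(I \ Q) = 3.

3


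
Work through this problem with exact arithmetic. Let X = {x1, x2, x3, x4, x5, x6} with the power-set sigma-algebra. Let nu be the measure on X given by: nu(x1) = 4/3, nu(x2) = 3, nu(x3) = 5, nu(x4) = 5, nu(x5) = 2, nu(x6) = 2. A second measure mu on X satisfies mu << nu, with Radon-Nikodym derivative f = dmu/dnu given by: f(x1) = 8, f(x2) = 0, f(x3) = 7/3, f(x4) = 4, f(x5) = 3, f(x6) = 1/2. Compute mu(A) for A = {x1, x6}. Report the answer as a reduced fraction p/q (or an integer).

By the defining property of the Radon-Nikodym derivative, for every measurable set A,
  mu(A) = integral_A f dnu.
Since nu is a discrete measure concentrated on the atoms of X, the integral over A reduces to the sum
  mu(A) = sum_{x in A} f(x) * nu({x}).
Computing each term:
  x1: f(x1) * nu(x1) = 8 * 4/3 = 32/3.
  x6: f(x6) * nu(x6) = 1/2 * 2 = 1.
Summing: mu(A) = 32/3 + 1 = 35/3.

35/3


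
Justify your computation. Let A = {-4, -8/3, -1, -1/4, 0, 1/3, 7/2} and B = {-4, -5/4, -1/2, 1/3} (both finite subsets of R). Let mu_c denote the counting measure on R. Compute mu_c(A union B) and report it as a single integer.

Counting measure on a finite set equals cardinality. By inclusion-exclusion, |A union B| = |A| + |B| - |A cap B|.
|A| = 7, |B| = 4, |A cap B| = 2.
So mu_c(A union B) = 7 + 4 - 2 = 9.

9


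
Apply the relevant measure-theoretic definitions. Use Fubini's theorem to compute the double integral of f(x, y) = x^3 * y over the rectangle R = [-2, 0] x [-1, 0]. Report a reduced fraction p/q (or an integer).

f(x, y) is a tensor product of a function of x and a function of y, and both factors are bounded continuous (hence Lebesgue integrable) on the rectangle, so Fubini's theorem applies:
  integral_R f d(m x m) = (integral_a1^b1 x^3 dx) * (integral_a2^b2 y dy).
Inner integral in x: integral_{-2}^{0} x^3 dx = (0^4 - (-2)^4)/4
  = -4.
Inner integral in y: integral_{-1}^{0} y dy = (0^2 - (-1)^2)/2
  = -1/2.
Product: (-4) * (-1/2) = 2.

2


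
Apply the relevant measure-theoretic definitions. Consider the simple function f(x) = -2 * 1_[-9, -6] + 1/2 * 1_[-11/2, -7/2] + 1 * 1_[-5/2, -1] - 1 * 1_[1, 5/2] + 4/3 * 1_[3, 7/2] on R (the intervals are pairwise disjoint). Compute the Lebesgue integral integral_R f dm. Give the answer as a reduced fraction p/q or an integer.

For a simple function f = sum_i c_i * 1_{A_i} with disjoint A_i,
  integral f dm = sum_i c_i * m(A_i).
Lengths of the A_i:
  m(A_1) = -6 - (-9) = 3.
  m(A_2) = -7/2 - (-11/2) = 2.
  m(A_3) = -1 - (-5/2) = 3/2.
  m(A_4) = 5/2 - 1 = 3/2.
  m(A_5) = 7/2 - 3 = 1/2.
Contributions c_i * m(A_i):
  (-2) * (3) = -6.
  (1/2) * (2) = 1.
  (1) * (3/2) = 3/2.
  (-1) * (3/2) = -3/2.
  (4/3) * (1/2) = 2/3.
Total: -6 + 1 + 3/2 - 3/2 + 2/3 = -13/3.

-13/3


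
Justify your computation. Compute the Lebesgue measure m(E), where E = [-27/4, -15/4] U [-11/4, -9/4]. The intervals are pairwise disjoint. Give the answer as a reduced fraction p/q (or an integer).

For pairwise disjoint intervals, m(union_i I_i) = sum_i m(I_i),
and m is invariant under swapping open/closed endpoints (single points have measure 0).
So m(E) = sum_i (b_i - a_i).
  I_1 has length -15/4 - (-27/4) = 3.
  I_2 has length -9/4 - (-11/4) = 1/2.
Summing:
  m(E) = 3 + 1/2 = 7/2.

7/2


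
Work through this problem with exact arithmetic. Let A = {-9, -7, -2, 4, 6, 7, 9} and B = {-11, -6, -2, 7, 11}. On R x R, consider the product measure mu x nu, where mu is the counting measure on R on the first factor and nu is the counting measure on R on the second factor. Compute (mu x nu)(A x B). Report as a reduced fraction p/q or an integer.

For a measurable rectangle A x B, the product measure satisfies
  (mu x nu)(A x B) = mu(A) * nu(B).
  mu(A) = 7.
  nu(B) = 5.
  (mu x nu)(A x B) = 7 * 5 = 35.

35


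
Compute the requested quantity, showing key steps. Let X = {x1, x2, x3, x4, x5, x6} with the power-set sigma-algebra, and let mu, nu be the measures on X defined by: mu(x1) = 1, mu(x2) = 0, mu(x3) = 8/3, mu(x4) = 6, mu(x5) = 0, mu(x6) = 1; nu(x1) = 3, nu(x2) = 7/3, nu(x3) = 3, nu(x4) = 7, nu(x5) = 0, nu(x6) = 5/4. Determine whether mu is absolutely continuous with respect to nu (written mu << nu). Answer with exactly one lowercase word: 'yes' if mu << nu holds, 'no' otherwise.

mu << nu means: every nu-null measurable set is also mu-null; equivalently, for every atom x, if nu({x}) = 0 then mu({x}) = 0.
Checking each atom:
  x1: nu = 3 > 0 -> no constraint.
  x2: nu = 7/3 > 0 -> no constraint.
  x3: nu = 3 > 0 -> no constraint.
  x4: nu = 7 > 0 -> no constraint.
  x5: nu = 0, mu = 0 -> consistent with mu << nu.
  x6: nu = 5/4 > 0 -> no constraint.
No atom violates the condition. Therefore mu << nu.

yes


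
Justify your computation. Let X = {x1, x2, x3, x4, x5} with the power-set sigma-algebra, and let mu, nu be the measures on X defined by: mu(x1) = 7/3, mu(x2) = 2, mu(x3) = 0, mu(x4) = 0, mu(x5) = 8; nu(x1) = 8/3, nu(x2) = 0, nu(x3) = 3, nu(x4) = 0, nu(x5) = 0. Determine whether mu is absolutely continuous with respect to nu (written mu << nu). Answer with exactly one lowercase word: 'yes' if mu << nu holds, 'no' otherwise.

mu << nu means: every nu-null measurable set is also mu-null; equivalently, for every atom x, if nu({x}) = 0 then mu({x}) = 0.
Checking each atom:
  x1: nu = 8/3 > 0 -> no constraint.
  x2: nu = 0, mu = 2 > 0 -> violates mu << nu.
  x3: nu = 3 > 0 -> no constraint.
  x4: nu = 0, mu = 0 -> consistent with mu << nu.
  x5: nu = 0, mu = 8 > 0 -> violates mu << nu.
The atom(s) x2, x5 violate the condition (nu = 0 but mu > 0). Therefore mu is NOT absolutely continuous w.r.t. nu.

no


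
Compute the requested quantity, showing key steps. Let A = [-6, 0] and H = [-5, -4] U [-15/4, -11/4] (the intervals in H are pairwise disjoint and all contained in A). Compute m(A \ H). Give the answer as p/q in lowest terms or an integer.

The ambient interval has length m(A) = 0 - (-6) = 6.
Since the holes are disjoint and sit inside A, by finite additivity
  m(H) = sum_i (b_i - a_i), and m(A \ H) = m(A) - m(H).
Computing the hole measures:
  m(H_1) = -4 - (-5) = 1.
  m(H_2) = -11/4 - (-15/4) = 1.
Summed: m(H) = 1 + 1 = 2.
So m(A \ H) = 6 - 2 = 4.

4


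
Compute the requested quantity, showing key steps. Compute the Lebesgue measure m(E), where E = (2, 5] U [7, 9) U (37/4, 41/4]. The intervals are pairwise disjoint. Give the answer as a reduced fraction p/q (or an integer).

For pairwise disjoint intervals, m(union_i I_i) = sum_i m(I_i),
and m is invariant under swapping open/closed endpoints (single points have measure 0).
So m(E) = sum_i (b_i - a_i).
  I_1 has length 5 - 2 = 3.
  I_2 has length 9 - 7 = 2.
  I_3 has length 41/4 - 37/4 = 1.
Summing:
  m(E) = 3 + 2 + 1 = 6.

6


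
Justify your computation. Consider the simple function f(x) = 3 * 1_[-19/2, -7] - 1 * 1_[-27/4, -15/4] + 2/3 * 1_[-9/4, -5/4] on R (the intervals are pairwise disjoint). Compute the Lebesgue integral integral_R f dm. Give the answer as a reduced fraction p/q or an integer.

For a simple function f = sum_i c_i * 1_{A_i} with disjoint A_i,
  integral f dm = sum_i c_i * m(A_i).
Lengths of the A_i:
  m(A_1) = -7 - (-19/2) = 5/2.
  m(A_2) = -15/4 - (-27/4) = 3.
  m(A_3) = -5/4 - (-9/4) = 1.
Contributions c_i * m(A_i):
  (3) * (5/2) = 15/2.
  (-1) * (3) = -3.
  (2/3) * (1) = 2/3.
Total: 15/2 - 3 + 2/3 = 31/6.

31/6


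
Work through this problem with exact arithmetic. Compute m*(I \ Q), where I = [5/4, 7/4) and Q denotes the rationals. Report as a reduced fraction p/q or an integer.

The interval I = [5/4, 7/4) has m(I) = 7/4 - 5/4 = 1/2 (endpoints are measure-zero, so open/closed/half-open agree). Write I = (I cap Q) u (I \ Q). The rationals in I are countable, so m*(I cap Q) = 0 (cover each rational by intervals whose total length is arbitrarily small). By countable subadditivity m*(I) <= m*(I cap Q) + m*(I \ Q), hence m*(I \ Q) >= m(I) = 1/2. The reverse inequality m*(I \ Q) <= m*(I) = 1/2 is trivial since (I \ Q) is a subset of I. Therefore m*(I \ Q) = 1/2.

1/2


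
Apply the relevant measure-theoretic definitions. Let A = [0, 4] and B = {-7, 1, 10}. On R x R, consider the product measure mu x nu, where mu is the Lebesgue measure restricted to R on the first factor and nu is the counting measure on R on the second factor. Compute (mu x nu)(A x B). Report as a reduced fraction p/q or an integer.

For a measurable rectangle A x B, the product measure satisfies
  (mu x nu)(A x B) = mu(A) * nu(B).
  mu(A) = 4.
  nu(B) = 3.
  (mu x nu)(A x B) = 4 * 3 = 12.

12


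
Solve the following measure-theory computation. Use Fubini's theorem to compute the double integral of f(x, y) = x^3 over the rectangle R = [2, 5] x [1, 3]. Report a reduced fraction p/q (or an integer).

f(x, y) is a tensor product of a function of x and a function of y, and both factors are bounded continuous (hence Lebesgue integrable) on the rectangle, so Fubini's theorem applies:
  integral_R f d(m x m) = (integral_a1^b1 x^3 dx) * (integral_a2^b2 1 dy).
Inner integral in x: integral_{2}^{5} x^3 dx = (5^4 - 2^4)/4
  = 609/4.
Inner integral in y: integral_{1}^{3} 1 dy = (3^1 - 1^1)/1
  = 2.
Product: (609/4) * (2) = 609/2.

609/2


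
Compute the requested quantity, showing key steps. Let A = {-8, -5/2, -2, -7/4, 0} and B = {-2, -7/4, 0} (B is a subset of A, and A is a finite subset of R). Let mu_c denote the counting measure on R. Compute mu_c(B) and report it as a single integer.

Counting measure assigns mu_c(E) = |E| (number of elements) when E is finite.
B has 3 element(s), so mu_c(B) = 3.

3


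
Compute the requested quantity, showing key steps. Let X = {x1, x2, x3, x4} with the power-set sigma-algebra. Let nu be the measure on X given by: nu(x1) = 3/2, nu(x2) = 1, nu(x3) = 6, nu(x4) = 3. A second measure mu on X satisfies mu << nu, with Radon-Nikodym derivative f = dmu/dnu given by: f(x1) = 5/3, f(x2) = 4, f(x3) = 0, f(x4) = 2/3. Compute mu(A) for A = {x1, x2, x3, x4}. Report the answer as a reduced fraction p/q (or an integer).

By the defining property of the Radon-Nikodym derivative, for every measurable set A,
  mu(A) = integral_A f dnu.
Since nu is a discrete measure concentrated on the atoms of X, the integral over A reduces to the sum
  mu(A) = sum_{x in A} f(x) * nu({x}).
Computing each term:
  x1: f(x1) * nu(x1) = 5/3 * 3/2 = 5/2.
  x2: f(x2) * nu(x2) = 4 * 1 = 4.
  x3: f(x3) * nu(x3) = 0 * 6 = 0.
  x4: f(x4) * nu(x4) = 2/3 * 3 = 2.
Summing: mu(A) = 5/2 + 4 + 0 + 2 = 17/2.

17/2


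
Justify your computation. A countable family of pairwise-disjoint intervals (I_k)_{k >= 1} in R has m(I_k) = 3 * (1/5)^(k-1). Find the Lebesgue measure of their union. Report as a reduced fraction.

By countable additivity of the Lebesgue measure on pairwise disjoint measurable sets,
  m(union_{k >= 1} I_k) = sum_{k >= 1} m(I_k) = sum_{k >= 1} a * r^(k-1),
  with a = 3 and r = 1/5.
Since 0 < r = 1/5 < 1, the geometric series converges:
  sum_{k >= 1} a * r^(k-1) = a / (1 - r).
  = 3 / (1 - 1/5)
  = 3 / (4/5)
  = 15/4.

15/4


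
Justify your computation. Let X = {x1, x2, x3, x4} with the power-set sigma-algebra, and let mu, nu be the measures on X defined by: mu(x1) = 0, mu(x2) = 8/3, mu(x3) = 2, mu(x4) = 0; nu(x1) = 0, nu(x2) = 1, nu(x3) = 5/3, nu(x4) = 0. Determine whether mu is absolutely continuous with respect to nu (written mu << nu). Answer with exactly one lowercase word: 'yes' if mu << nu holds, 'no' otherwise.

mu << nu means: every nu-null measurable set is also mu-null; equivalently, for every atom x, if nu({x}) = 0 then mu({x}) = 0.
Checking each atom:
  x1: nu = 0, mu = 0 -> consistent with mu << nu.
  x2: nu = 1 > 0 -> no constraint.
  x3: nu = 5/3 > 0 -> no constraint.
  x4: nu = 0, mu = 0 -> consistent with mu << nu.
No atom violates the condition. Therefore mu << nu.

yes


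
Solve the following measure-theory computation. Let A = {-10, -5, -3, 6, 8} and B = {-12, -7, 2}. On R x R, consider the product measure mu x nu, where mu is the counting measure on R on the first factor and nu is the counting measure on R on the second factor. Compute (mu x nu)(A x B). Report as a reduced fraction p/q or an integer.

For a measurable rectangle A x B, the product measure satisfies
  (mu x nu)(A x B) = mu(A) * nu(B).
  mu(A) = 5.
  nu(B) = 3.
  (mu x nu)(A x B) = 5 * 3 = 15.

15


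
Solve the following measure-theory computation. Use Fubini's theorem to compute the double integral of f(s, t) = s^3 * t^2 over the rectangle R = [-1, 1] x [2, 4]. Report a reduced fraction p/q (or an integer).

f(s, t) is a tensor product of a function of s and a function of t, and both factors are bounded continuous (hence Lebesgue integrable) on the rectangle, so Fubini's theorem applies:
  integral_R f d(m x m) = (integral_a1^b1 s^3 ds) * (integral_a2^b2 t^2 dt).
Inner integral in s: integral_{-1}^{1} s^3 ds = (1^4 - (-1)^4)/4
  = 0.
Inner integral in t: integral_{2}^{4} t^2 dt = (4^3 - 2^3)/3
  = 56/3.
Product: (0) * (56/3) = 0.

0


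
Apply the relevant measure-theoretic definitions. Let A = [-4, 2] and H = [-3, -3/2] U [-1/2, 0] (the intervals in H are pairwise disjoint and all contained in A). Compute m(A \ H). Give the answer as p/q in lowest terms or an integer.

The ambient interval has length m(A) = 2 - (-4) = 6.
Since the holes are disjoint and sit inside A, by finite additivity
  m(H) = sum_i (b_i - a_i), and m(A \ H) = m(A) - m(H).
Computing the hole measures:
  m(H_1) = -3/2 - (-3) = 3/2.
  m(H_2) = 0 - (-1/2) = 1/2.
Summed: m(H) = 3/2 + 1/2 = 2.
So m(A \ H) = 6 - 2 = 4.

4


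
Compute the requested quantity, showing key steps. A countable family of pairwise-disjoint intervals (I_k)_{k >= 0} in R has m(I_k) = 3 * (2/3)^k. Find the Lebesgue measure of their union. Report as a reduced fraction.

By countable additivity of the Lebesgue measure on pairwise disjoint measurable sets,
  m(union_{k >= 0} I_k) = sum_{k >= 0} m(I_k) = sum_{k >= 0} a * r^k,
  with a = 3 and r = 2/3.
Since 0 < r = 2/3 < 1, the geometric series converges:
  sum_{k >= 0} a * r^k = a / (1 - r).
  = 3 / (1 - 2/3)
  = 3 / (1/3)
  = 9.

9


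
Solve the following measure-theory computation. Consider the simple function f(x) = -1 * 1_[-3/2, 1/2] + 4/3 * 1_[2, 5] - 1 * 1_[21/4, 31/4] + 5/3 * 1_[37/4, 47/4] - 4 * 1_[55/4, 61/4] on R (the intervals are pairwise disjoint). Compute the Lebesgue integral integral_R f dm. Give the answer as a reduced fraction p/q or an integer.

For a simple function f = sum_i c_i * 1_{A_i} with disjoint A_i,
  integral f dm = sum_i c_i * m(A_i).
Lengths of the A_i:
  m(A_1) = 1/2 - (-3/2) = 2.
  m(A_2) = 5 - 2 = 3.
  m(A_3) = 31/4 - 21/4 = 5/2.
  m(A_4) = 47/4 - 37/4 = 5/2.
  m(A_5) = 61/4 - 55/4 = 3/2.
Contributions c_i * m(A_i):
  (-1) * (2) = -2.
  (4/3) * (3) = 4.
  (-1) * (5/2) = -5/2.
  (5/3) * (5/2) = 25/6.
  (-4) * (3/2) = -6.
Total: -2 + 4 - 5/2 + 25/6 - 6 = -7/3.

-7/3


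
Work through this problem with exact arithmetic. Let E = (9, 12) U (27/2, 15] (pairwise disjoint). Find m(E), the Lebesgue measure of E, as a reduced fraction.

For pairwise disjoint intervals, m(union_i I_i) = sum_i m(I_i),
and m is invariant under swapping open/closed endpoints (single points have measure 0).
So m(E) = sum_i (b_i - a_i).
  I_1 has length 12 - 9 = 3.
  I_2 has length 15 - 27/2 = 3/2.
Summing:
  m(E) = 3 + 3/2 = 9/2.

9/2


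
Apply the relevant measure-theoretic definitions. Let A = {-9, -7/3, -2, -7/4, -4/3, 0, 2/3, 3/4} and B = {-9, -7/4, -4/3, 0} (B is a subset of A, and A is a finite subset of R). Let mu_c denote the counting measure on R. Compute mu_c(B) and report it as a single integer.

Counting measure assigns mu_c(E) = |E| (number of elements) when E is finite.
B has 4 element(s), so mu_c(B) = 4.

4


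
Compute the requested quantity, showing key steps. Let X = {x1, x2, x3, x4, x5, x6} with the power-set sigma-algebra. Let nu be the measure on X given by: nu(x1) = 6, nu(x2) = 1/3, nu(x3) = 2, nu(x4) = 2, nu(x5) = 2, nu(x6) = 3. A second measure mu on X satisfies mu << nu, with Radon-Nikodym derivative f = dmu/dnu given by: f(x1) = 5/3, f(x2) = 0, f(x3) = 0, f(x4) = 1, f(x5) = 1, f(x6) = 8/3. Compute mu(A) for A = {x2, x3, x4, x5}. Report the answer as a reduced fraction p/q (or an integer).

By the defining property of the Radon-Nikodym derivative, for every measurable set A,
  mu(A) = integral_A f dnu.
Since nu is a discrete measure concentrated on the atoms of X, the integral over A reduces to the sum
  mu(A) = sum_{x in A} f(x) * nu({x}).
Computing each term:
  x2: f(x2) * nu(x2) = 0 * 1/3 = 0.
  x3: f(x3) * nu(x3) = 0 * 2 = 0.
  x4: f(x4) * nu(x4) = 1 * 2 = 2.
  x5: f(x5) * nu(x5) = 1 * 2 = 2.
Summing: mu(A) = 0 + 0 + 2 + 2 = 4.

4


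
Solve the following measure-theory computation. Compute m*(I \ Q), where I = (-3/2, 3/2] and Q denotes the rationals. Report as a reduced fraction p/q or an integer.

The interval I = (-3/2, 3/2] has m(I) = 3/2 - (-3/2) = 3 (endpoints are measure-zero, so open/closed/half-open agree). Write I = (I cap Q) u (I \ Q). The rationals in I are countable, so m*(I cap Q) = 0 (cover each rational by intervals whose total length is arbitrarily small). By countable subadditivity m*(I) <= m*(I cap Q) + m*(I \ Q), hence m*(I \ Q) >= m(I) = 3. The reverse inequality m*(I \ Q) <= m*(I) = 3 is trivial since (I \ Q) is a subset of I. Therefore m*(I \ Q) = 3.

3


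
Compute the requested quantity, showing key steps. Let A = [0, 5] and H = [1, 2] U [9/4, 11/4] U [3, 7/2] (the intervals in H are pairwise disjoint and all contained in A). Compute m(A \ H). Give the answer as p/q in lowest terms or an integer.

The ambient interval has length m(A) = 5 - 0 = 5.
Since the holes are disjoint and sit inside A, by finite additivity
  m(H) = sum_i (b_i - a_i), and m(A \ H) = m(A) - m(H).
Computing the hole measures:
  m(H_1) = 2 - 1 = 1.
  m(H_2) = 11/4 - 9/4 = 1/2.
  m(H_3) = 7/2 - 3 = 1/2.
Summed: m(H) = 1 + 1/2 + 1/2 = 2.
So m(A \ H) = 5 - 2 = 3.

3


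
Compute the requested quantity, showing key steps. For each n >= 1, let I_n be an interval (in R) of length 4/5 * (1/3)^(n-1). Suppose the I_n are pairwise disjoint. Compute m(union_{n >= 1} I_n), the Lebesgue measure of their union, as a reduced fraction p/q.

By countable additivity of the Lebesgue measure on pairwise disjoint measurable sets,
  m(union_{n >= 1} I_n) = sum_{n >= 1} m(I_n) = sum_{n >= 1} a * r^(n-1),
  with a = 4/5 and r = 1/3.
Since 0 < r = 1/3 < 1, the geometric series converges:
  sum_{n >= 1} a * r^(n-1) = a / (1 - r).
  = 4/5 / (1 - 1/3)
  = 4/5 / (2/3)
  = 6/5.

6/5


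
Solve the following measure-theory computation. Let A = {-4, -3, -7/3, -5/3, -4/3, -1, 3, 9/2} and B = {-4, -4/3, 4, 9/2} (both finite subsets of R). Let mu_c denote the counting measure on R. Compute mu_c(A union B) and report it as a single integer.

Counting measure on a finite set equals cardinality. By inclusion-exclusion, |A union B| = |A| + |B| - |A cap B|.
|A| = 8, |B| = 4, |A cap B| = 3.
So mu_c(A union B) = 8 + 4 - 3 = 9.

9
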